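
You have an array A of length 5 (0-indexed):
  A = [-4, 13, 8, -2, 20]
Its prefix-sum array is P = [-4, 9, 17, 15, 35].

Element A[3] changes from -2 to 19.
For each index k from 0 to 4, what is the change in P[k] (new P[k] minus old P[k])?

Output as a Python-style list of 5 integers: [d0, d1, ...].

Element change: A[3] -2 -> 19, delta = 21
For k < 3: P[k] unchanged, delta_P[k] = 0
For k >= 3: P[k] shifts by exactly 21
Delta array: [0, 0, 0, 21, 21]

Answer: [0, 0, 0, 21, 21]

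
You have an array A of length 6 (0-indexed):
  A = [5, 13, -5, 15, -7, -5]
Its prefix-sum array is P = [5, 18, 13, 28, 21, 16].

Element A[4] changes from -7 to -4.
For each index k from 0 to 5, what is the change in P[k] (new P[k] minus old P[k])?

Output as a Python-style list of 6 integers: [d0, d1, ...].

Answer: [0, 0, 0, 0, 3, 3]

Derivation:
Element change: A[4] -7 -> -4, delta = 3
For k < 4: P[k] unchanged, delta_P[k] = 0
For k >= 4: P[k] shifts by exactly 3
Delta array: [0, 0, 0, 0, 3, 3]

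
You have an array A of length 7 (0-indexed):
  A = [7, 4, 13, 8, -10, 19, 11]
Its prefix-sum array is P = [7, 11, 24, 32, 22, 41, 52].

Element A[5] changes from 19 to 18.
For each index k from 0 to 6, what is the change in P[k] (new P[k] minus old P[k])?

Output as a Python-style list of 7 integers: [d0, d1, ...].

Element change: A[5] 19 -> 18, delta = -1
For k < 5: P[k] unchanged, delta_P[k] = 0
For k >= 5: P[k] shifts by exactly -1
Delta array: [0, 0, 0, 0, 0, -1, -1]

Answer: [0, 0, 0, 0, 0, -1, -1]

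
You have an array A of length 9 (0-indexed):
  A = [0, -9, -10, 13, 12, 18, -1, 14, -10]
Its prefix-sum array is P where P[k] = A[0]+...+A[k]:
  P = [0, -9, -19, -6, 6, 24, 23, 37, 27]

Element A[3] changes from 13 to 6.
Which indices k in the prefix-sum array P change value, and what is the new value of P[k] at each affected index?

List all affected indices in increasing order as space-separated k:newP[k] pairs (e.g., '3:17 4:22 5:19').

Answer: 3:-13 4:-1 5:17 6:16 7:30 8:20

Derivation:
P[k] = A[0] + ... + A[k]
P[k] includes A[3] iff k >= 3
Affected indices: 3, 4, ..., 8; delta = -7
  P[3]: -6 + -7 = -13
  P[4]: 6 + -7 = -1
  P[5]: 24 + -7 = 17
  P[6]: 23 + -7 = 16
  P[7]: 37 + -7 = 30
  P[8]: 27 + -7 = 20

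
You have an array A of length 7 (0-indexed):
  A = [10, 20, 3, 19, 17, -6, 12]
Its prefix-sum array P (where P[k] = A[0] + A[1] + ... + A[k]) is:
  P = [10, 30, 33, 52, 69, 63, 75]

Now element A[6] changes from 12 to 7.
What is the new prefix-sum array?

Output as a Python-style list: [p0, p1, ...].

Answer: [10, 30, 33, 52, 69, 63, 70]

Derivation:
Change: A[6] 12 -> 7, delta = -5
P[k] for k < 6: unchanged (A[6] not included)
P[k] for k >= 6: shift by delta = -5
  P[0] = 10 + 0 = 10
  P[1] = 30 + 0 = 30
  P[2] = 33 + 0 = 33
  P[3] = 52 + 0 = 52
  P[4] = 69 + 0 = 69
  P[5] = 63 + 0 = 63
  P[6] = 75 + -5 = 70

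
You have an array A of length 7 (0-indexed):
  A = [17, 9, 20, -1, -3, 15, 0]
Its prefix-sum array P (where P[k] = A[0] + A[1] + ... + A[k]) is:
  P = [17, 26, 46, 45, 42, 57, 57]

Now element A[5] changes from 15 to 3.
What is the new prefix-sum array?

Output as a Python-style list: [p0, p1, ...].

Answer: [17, 26, 46, 45, 42, 45, 45]

Derivation:
Change: A[5] 15 -> 3, delta = -12
P[k] for k < 5: unchanged (A[5] not included)
P[k] for k >= 5: shift by delta = -12
  P[0] = 17 + 0 = 17
  P[1] = 26 + 0 = 26
  P[2] = 46 + 0 = 46
  P[3] = 45 + 0 = 45
  P[4] = 42 + 0 = 42
  P[5] = 57 + -12 = 45
  P[6] = 57 + -12 = 45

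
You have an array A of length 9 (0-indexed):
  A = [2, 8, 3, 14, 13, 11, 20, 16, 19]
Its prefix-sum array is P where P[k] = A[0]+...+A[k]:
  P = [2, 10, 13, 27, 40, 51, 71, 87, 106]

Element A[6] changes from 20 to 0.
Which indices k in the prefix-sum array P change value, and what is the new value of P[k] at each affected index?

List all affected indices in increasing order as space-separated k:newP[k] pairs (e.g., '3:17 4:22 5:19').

P[k] = A[0] + ... + A[k]
P[k] includes A[6] iff k >= 6
Affected indices: 6, 7, ..., 8; delta = -20
  P[6]: 71 + -20 = 51
  P[7]: 87 + -20 = 67
  P[8]: 106 + -20 = 86

Answer: 6:51 7:67 8:86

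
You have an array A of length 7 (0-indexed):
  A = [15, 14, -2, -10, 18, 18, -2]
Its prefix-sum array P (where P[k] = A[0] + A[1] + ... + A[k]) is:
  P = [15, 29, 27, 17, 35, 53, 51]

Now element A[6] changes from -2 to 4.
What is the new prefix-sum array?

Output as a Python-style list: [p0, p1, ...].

Answer: [15, 29, 27, 17, 35, 53, 57]

Derivation:
Change: A[6] -2 -> 4, delta = 6
P[k] for k < 6: unchanged (A[6] not included)
P[k] for k >= 6: shift by delta = 6
  P[0] = 15 + 0 = 15
  P[1] = 29 + 0 = 29
  P[2] = 27 + 0 = 27
  P[3] = 17 + 0 = 17
  P[4] = 35 + 0 = 35
  P[5] = 53 + 0 = 53
  P[6] = 51 + 6 = 57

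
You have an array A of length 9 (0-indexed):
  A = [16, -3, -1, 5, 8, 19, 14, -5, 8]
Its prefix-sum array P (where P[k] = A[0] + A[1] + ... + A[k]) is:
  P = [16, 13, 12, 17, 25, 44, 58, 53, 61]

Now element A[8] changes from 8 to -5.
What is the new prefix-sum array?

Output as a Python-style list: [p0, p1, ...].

Answer: [16, 13, 12, 17, 25, 44, 58, 53, 48]

Derivation:
Change: A[8] 8 -> -5, delta = -13
P[k] for k < 8: unchanged (A[8] not included)
P[k] for k >= 8: shift by delta = -13
  P[0] = 16 + 0 = 16
  P[1] = 13 + 0 = 13
  P[2] = 12 + 0 = 12
  P[3] = 17 + 0 = 17
  P[4] = 25 + 0 = 25
  P[5] = 44 + 0 = 44
  P[6] = 58 + 0 = 58
  P[7] = 53 + 0 = 53
  P[8] = 61 + -13 = 48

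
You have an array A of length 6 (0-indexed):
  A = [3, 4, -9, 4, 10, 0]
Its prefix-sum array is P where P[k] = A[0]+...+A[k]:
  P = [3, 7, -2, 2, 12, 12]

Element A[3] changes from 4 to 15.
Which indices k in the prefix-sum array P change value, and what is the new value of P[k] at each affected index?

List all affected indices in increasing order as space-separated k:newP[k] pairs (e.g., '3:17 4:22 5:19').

P[k] = A[0] + ... + A[k]
P[k] includes A[3] iff k >= 3
Affected indices: 3, 4, ..., 5; delta = 11
  P[3]: 2 + 11 = 13
  P[4]: 12 + 11 = 23
  P[5]: 12 + 11 = 23

Answer: 3:13 4:23 5:23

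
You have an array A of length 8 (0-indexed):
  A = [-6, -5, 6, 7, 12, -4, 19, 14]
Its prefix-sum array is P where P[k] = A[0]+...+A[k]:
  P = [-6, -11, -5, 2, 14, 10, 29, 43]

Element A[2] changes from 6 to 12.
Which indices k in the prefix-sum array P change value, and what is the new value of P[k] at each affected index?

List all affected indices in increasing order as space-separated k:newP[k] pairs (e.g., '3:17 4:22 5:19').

Answer: 2:1 3:8 4:20 5:16 6:35 7:49

Derivation:
P[k] = A[0] + ... + A[k]
P[k] includes A[2] iff k >= 2
Affected indices: 2, 3, ..., 7; delta = 6
  P[2]: -5 + 6 = 1
  P[3]: 2 + 6 = 8
  P[4]: 14 + 6 = 20
  P[5]: 10 + 6 = 16
  P[6]: 29 + 6 = 35
  P[7]: 43 + 6 = 49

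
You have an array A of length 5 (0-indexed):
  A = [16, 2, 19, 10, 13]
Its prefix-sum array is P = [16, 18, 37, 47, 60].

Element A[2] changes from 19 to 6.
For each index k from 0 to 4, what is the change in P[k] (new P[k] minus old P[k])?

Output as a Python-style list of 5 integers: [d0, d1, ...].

Element change: A[2] 19 -> 6, delta = -13
For k < 2: P[k] unchanged, delta_P[k] = 0
For k >= 2: P[k] shifts by exactly -13
Delta array: [0, 0, -13, -13, -13]

Answer: [0, 0, -13, -13, -13]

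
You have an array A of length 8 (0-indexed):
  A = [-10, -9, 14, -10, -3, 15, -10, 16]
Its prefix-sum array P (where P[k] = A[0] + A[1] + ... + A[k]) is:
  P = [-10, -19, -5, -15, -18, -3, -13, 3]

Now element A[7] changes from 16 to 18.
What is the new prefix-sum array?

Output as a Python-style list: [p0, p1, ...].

Change: A[7] 16 -> 18, delta = 2
P[k] for k < 7: unchanged (A[7] not included)
P[k] for k >= 7: shift by delta = 2
  P[0] = -10 + 0 = -10
  P[1] = -19 + 0 = -19
  P[2] = -5 + 0 = -5
  P[3] = -15 + 0 = -15
  P[4] = -18 + 0 = -18
  P[5] = -3 + 0 = -3
  P[6] = -13 + 0 = -13
  P[7] = 3 + 2 = 5

Answer: [-10, -19, -5, -15, -18, -3, -13, 5]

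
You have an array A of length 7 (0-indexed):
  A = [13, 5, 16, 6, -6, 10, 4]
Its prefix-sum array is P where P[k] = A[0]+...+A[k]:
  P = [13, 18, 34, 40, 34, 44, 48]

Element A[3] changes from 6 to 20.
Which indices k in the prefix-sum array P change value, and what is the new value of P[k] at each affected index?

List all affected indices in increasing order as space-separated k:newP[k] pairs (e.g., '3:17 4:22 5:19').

Answer: 3:54 4:48 5:58 6:62

Derivation:
P[k] = A[0] + ... + A[k]
P[k] includes A[3] iff k >= 3
Affected indices: 3, 4, ..., 6; delta = 14
  P[3]: 40 + 14 = 54
  P[4]: 34 + 14 = 48
  P[5]: 44 + 14 = 58
  P[6]: 48 + 14 = 62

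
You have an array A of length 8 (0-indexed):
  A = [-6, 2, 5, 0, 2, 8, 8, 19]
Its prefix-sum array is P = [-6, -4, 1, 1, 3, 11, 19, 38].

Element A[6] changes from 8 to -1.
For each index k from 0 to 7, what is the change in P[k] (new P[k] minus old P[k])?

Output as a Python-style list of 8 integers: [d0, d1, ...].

Answer: [0, 0, 0, 0, 0, 0, -9, -9]

Derivation:
Element change: A[6] 8 -> -1, delta = -9
For k < 6: P[k] unchanged, delta_P[k] = 0
For k >= 6: P[k] shifts by exactly -9
Delta array: [0, 0, 0, 0, 0, 0, -9, -9]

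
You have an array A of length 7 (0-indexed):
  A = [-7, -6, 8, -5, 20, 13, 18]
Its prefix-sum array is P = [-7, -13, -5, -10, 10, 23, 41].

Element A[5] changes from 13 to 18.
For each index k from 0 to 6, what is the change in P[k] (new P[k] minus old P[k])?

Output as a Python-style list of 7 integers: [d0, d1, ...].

Answer: [0, 0, 0, 0, 0, 5, 5]

Derivation:
Element change: A[5] 13 -> 18, delta = 5
For k < 5: P[k] unchanged, delta_P[k] = 0
For k >= 5: P[k] shifts by exactly 5
Delta array: [0, 0, 0, 0, 0, 5, 5]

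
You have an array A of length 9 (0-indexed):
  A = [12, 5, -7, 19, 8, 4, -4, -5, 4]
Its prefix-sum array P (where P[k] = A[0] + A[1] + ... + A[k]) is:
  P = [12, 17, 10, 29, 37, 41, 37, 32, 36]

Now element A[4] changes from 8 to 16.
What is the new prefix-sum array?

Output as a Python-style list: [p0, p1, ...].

Answer: [12, 17, 10, 29, 45, 49, 45, 40, 44]

Derivation:
Change: A[4] 8 -> 16, delta = 8
P[k] for k < 4: unchanged (A[4] not included)
P[k] for k >= 4: shift by delta = 8
  P[0] = 12 + 0 = 12
  P[1] = 17 + 0 = 17
  P[2] = 10 + 0 = 10
  P[3] = 29 + 0 = 29
  P[4] = 37 + 8 = 45
  P[5] = 41 + 8 = 49
  P[6] = 37 + 8 = 45
  P[7] = 32 + 8 = 40
  P[8] = 36 + 8 = 44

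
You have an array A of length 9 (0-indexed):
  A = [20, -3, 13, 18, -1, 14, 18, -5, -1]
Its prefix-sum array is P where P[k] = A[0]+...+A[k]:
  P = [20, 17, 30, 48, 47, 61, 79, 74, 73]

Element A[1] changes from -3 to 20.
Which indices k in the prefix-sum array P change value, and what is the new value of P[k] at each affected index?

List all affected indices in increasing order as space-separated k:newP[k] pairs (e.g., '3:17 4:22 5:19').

Answer: 1:40 2:53 3:71 4:70 5:84 6:102 7:97 8:96

Derivation:
P[k] = A[0] + ... + A[k]
P[k] includes A[1] iff k >= 1
Affected indices: 1, 2, ..., 8; delta = 23
  P[1]: 17 + 23 = 40
  P[2]: 30 + 23 = 53
  P[3]: 48 + 23 = 71
  P[4]: 47 + 23 = 70
  P[5]: 61 + 23 = 84
  P[6]: 79 + 23 = 102
  P[7]: 74 + 23 = 97
  P[8]: 73 + 23 = 96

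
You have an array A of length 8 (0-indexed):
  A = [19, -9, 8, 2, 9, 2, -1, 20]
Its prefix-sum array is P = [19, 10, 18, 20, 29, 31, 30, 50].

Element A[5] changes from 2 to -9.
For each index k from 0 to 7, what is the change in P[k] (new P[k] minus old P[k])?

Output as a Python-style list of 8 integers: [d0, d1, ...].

Answer: [0, 0, 0, 0, 0, -11, -11, -11]

Derivation:
Element change: A[5] 2 -> -9, delta = -11
For k < 5: P[k] unchanged, delta_P[k] = 0
For k >= 5: P[k] shifts by exactly -11
Delta array: [0, 0, 0, 0, 0, -11, -11, -11]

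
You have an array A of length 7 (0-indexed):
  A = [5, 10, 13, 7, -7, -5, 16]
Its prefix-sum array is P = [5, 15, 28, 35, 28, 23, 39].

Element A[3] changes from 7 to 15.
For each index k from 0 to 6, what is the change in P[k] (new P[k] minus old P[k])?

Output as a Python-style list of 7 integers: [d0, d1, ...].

Element change: A[3] 7 -> 15, delta = 8
For k < 3: P[k] unchanged, delta_P[k] = 0
For k >= 3: P[k] shifts by exactly 8
Delta array: [0, 0, 0, 8, 8, 8, 8]

Answer: [0, 0, 0, 8, 8, 8, 8]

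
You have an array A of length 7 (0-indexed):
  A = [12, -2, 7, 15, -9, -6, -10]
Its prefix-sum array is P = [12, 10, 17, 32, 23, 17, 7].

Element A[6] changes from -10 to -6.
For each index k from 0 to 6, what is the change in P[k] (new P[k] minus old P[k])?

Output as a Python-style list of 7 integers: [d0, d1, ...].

Element change: A[6] -10 -> -6, delta = 4
For k < 6: P[k] unchanged, delta_P[k] = 0
For k >= 6: P[k] shifts by exactly 4
Delta array: [0, 0, 0, 0, 0, 0, 4]

Answer: [0, 0, 0, 0, 0, 0, 4]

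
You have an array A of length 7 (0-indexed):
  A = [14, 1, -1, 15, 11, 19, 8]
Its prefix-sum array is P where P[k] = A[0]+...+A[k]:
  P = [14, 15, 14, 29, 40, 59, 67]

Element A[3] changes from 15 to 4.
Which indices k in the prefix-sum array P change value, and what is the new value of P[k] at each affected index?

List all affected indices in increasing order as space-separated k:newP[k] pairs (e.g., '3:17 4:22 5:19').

P[k] = A[0] + ... + A[k]
P[k] includes A[3] iff k >= 3
Affected indices: 3, 4, ..., 6; delta = -11
  P[3]: 29 + -11 = 18
  P[4]: 40 + -11 = 29
  P[5]: 59 + -11 = 48
  P[6]: 67 + -11 = 56

Answer: 3:18 4:29 5:48 6:56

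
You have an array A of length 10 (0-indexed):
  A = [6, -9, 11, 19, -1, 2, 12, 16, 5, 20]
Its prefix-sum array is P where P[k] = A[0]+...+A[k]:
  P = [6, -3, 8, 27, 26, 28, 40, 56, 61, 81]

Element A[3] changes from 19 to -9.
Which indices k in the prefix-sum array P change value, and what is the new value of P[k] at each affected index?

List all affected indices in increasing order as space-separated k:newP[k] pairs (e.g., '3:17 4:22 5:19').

Answer: 3:-1 4:-2 5:0 6:12 7:28 8:33 9:53

Derivation:
P[k] = A[0] + ... + A[k]
P[k] includes A[3] iff k >= 3
Affected indices: 3, 4, ..., 9; delta = -28
  P[3]: 27 + -28 = -1
  P[4]: 26 + -28 = -2
  P[5]: 28 + -28 = 0
  P[6]: 40 + -28 = 12
  P[7]: 56 + -28 = 28
  P[8]: 61 + -28 = 33
  P[9]: 81 + -28 = 53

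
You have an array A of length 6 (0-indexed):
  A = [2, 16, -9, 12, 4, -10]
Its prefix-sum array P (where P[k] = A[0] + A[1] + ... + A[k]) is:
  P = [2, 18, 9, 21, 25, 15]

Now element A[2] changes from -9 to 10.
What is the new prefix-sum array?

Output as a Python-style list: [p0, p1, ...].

Change: A[2] -9 -> 10, delta = 19
P[k] for k < 2: unchanged (A[2] not included)
P[k] for k >= 2: shift by delta = 19
  P[0] = 2 + 0 = 2
  P[1] = 18 + 0 = 18
  P[2] = 9 + 19 = 28
  P[3] = 21 + 19 = 40
  P[4] = 25 + 19 = 44
  P[5] = 15 + 19 = 34

Answer: [2, 18, 28, 40, 44, 34]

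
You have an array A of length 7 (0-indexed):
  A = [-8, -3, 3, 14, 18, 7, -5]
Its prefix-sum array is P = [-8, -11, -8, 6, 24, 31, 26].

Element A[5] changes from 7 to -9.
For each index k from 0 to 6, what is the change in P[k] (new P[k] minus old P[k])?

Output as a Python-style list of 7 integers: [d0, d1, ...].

Answer: [0, 0, 0, 0, 0, -16, -16]

Derivation:
Element change: A[5] 7 -> -9, delta = -16
For k < 5: P[k] unchanged, delta_P[k] = 0
For k >= 5: P[k] shifts by exactly -16
Delta array: [0, 0, 0, 0, 0, -16, -16]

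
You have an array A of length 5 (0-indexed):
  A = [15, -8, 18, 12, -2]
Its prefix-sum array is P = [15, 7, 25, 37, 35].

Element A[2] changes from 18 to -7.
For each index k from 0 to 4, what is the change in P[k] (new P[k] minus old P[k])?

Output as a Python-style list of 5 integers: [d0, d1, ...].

Element change: A[2] 18 -> -7, delta = -25
For k < 2: P[k] unchanged, delta_P[k] = 0
For k >= 2: P[k] shifts by exactly -25
Delta array: [0, 0, -25, -25, -25]

Answer: [0, 0, -25, -25, -25]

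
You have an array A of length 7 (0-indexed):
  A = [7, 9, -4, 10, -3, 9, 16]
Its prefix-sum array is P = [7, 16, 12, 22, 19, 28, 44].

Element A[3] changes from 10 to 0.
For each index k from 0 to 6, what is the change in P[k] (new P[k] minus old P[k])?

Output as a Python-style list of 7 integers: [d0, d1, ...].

Answer: [0, 0, 0, -10, -10, -10, -10]

Derivation:
Element change: A[3] 10 -> 0, delta = -10
For k < 3: P[k] unchanged, delta_P[k] = 0
For k >= 3: P[k] shifts by exactly -10
Delta array: [0, 0, 0, -10, -10, -10, -10]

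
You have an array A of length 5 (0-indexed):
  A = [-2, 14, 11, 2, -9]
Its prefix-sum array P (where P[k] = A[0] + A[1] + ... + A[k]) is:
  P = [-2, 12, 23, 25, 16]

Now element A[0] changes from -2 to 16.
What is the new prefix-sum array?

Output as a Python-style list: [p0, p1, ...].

Answer: [16, 30, 41, 43, 34]

Derivation:
Change: A[0] -2 -> 16, delta = 18
P[k] for k < 0: unchanged (A[0] not included)
P[k] for k >= 0: shift by delta = 18
  P[0] = -2 + 18 = 16
  P[1] = 12 + 18 = 30
  P[2] = 23 + 18 = 41
  P[3] = 25 + 18 = 43
  P[4] = 16 + 18 = 34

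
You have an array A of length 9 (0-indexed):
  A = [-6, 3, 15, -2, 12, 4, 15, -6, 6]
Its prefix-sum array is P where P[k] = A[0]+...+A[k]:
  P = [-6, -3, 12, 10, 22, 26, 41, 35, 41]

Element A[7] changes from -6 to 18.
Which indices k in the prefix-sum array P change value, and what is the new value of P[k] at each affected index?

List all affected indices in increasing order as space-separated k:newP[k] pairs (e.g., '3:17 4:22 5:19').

P[k] = A[0] + ... + A[k]
P[k] includes A[7] iff k >= 7
Affected indices: 7, 8, ..., 8; delta = 24
  P[7]: 35 + 24 = 59
  P[8]: 41 + 24 = 65

Answer: 7:59 8:65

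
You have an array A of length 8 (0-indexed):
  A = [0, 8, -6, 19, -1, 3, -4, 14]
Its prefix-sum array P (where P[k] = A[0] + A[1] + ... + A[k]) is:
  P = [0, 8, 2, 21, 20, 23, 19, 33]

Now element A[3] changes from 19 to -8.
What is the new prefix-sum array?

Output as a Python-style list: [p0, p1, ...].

Change: A[3] 19 -> -8, delta = -27
P[k] for k < 3: unchanged (A[3] not included)
P[k] for k >= 3: shift by delta = -27
  P[0] = 0 + 0 = 0
  P[1] = 8 + 0 = 8
  P[2] = 2 + 0 = 2
  P[3] = 21 + -27 = -6
  P[4] = 20 + -27 = -7
  P[5] = 23 + -27 = -4
  P[6] = 19 + -27 = -8
  P[7] = 33 + -27 = 6

Answer: [0, 8, 2, -6, -7, -4, -8, 6]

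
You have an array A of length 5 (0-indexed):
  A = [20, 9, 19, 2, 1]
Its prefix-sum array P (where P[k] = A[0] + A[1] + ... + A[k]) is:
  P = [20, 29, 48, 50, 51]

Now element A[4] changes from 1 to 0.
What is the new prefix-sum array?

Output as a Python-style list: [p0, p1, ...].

Change: A[4] 1 -> 0, delta = -1
P[k] for k < 4: unchanged (A[4] not included)
P[k] for k >= 4: shift by delta = -1
  P[0] = 20 + 0 = 20
  P[1] = 29 + 0 = 29
  P[2] = 48 + 0 = 48
  P[3] = 50 + 0 = 50
  P[4] = 51 + -1 = 50

Answer: [20, 29, 48, 50, 50]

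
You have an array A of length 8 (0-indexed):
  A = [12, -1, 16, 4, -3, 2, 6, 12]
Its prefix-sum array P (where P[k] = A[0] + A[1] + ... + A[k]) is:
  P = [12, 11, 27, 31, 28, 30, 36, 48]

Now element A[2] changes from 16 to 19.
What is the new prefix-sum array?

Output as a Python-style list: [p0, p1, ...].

Change: A[2] 16 -> 19, delta = 3
P[k] for k < 2: unchanged (A[2] not included)
P[k] for k >= 2: shift by delta = 3
  P[0] = 12 + 0 = 12
  P[1] = 11 + 0 = 11
  P[2] = 27 + 3 = 30
  P[3] = 31 + 3 = 34
  P[4] = 28 + 3 = 31
  P[5] = 30 + 3 = 33
  P[6] = 36 + 3 = 39
  P[7] = 48 + 3 = 51

Answer: [12, 11, 30, 34, 31, 33, 39, 51]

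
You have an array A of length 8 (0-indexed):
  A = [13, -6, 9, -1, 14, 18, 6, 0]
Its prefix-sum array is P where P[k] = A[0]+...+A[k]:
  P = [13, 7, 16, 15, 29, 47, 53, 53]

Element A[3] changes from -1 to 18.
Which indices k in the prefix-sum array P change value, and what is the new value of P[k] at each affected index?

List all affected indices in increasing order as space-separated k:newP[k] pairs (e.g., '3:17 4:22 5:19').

P[k] = A[0] + ... + A[k]
P[k] includes A[3] iff k >= 3
Affected indices: 3, 4, ..., 7; delta = 19
  P[3]: 15 + 19 = 34
  P[4]: 29 + 19 = 48
  P[5]: 47 + 19 = 66
  P[6]: 53 + 19 = 72
  P[7]: 53 + 19 = 72

Answer: 3:34 4:48 5:66 6:72 7:72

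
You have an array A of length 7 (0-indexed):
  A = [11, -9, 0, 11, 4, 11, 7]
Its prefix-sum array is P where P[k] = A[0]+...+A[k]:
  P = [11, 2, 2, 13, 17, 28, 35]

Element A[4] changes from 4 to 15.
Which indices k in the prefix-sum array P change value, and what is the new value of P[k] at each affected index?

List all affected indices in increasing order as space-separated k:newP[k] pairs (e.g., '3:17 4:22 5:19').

P[k] = A[0] + ... + A[k]
P[k] includes A[4] iff k >= 4
Affected indices: 4, 5, ..., 6; delta = 11
  P[4]: 17 + 11 = 28
  P[5]: 28 + 11 = 39
  P[6]: 35 + 11 = 46

Answer: 4:28 5:39 6:46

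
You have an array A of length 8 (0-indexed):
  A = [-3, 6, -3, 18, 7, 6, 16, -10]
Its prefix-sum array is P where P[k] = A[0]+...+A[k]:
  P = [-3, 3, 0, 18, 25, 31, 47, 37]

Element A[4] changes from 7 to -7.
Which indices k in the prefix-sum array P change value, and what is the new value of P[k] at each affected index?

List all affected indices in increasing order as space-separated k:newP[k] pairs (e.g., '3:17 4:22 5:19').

Answer: 4:11 5:17 6:33 7:23

Derivation:
P[k] = A[0] + ... + A[k]
P[k] includes A[4] iff k >= 4
Affected indices: 4, 5, ..., 7; delta = -14
  P[4]: 25 + -14 = 11
  P[5]: 31 + -14 = 17
  P[6]: 47 + -14 = 33
  P[7]: 37 + -14 = 23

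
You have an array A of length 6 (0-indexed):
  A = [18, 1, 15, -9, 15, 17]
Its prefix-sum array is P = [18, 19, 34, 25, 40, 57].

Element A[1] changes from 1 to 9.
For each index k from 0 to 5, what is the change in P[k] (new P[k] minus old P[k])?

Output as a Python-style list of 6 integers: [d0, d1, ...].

Element change: A[1] 1 -> 9, delta = 8
For k < 1: P[k] unchanged, delta_P[k] = 0
For k >= 1: P[k] shifts by exactly 8
Delta array: [0, 8, 8, 8, 8, 8]

Answer: [0, 8, 8, 8, 8, 8]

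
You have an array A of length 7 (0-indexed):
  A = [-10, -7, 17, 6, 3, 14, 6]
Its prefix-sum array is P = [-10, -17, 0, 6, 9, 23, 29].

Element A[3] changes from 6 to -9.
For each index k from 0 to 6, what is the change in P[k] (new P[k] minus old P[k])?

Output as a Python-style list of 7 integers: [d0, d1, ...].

Element change: A[3] 6 -> -9, delta = -15
For k < 3: P[k] unchanged, delta_P[k] = 0
For k >= 3: P[k] shifts by exactly -15
Delta array: [0, 0, 0, -15, -15, -15, -15]

Answer: [0, 0, 0, -15, -15, -15, -15]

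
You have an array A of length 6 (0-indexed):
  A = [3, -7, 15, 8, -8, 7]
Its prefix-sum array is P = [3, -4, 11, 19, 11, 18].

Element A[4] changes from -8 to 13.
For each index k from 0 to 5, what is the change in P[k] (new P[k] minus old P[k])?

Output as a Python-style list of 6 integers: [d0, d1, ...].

Answer: [0, 0, 0, 0, 21, 21]

Derivation:
Element change: A[4] -8 -> 13, delta = 21
For k < 4: P[k] unchanged, delta_P[k] = 0
For k >= 4: P[k] shifts by exactly 21
Delta array: [0, 0, 0, 0, 21, 21]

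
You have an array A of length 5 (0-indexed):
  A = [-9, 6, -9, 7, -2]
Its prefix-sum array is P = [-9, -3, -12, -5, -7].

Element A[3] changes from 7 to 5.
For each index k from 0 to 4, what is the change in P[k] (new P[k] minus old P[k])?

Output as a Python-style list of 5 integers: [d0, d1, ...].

Answer: [0, 0, 0, -2, -2]

Derivation:
Element change: A[3] 7 -> 5, delta = -2
For k < 3: P[k] unchanged, delta_P[k] = 0
For k >= 3: P[k] shifts by exactly -2
Delta array: [0, 0, 0, -2, -2]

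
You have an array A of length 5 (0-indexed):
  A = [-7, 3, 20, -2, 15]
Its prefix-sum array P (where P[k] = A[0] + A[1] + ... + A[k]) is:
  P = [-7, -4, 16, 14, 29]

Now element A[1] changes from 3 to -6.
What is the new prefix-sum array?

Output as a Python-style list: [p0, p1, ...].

Change: A[1] 3 -> -6, delta = -9
P[k] for k < 1: unchanged (A[1] not included)
P[k] for k >= 1: shift by delta = -9
  P[0] = -7 + 0 = -7
  P[1] = -4 + -9 = -13
  P[2] = 16 + -9 = 7
  P[3] = 14 + -9 = 5
  P[4] = 29 + -9 = 20

Answer: [-7, -13, 7, 5, 20]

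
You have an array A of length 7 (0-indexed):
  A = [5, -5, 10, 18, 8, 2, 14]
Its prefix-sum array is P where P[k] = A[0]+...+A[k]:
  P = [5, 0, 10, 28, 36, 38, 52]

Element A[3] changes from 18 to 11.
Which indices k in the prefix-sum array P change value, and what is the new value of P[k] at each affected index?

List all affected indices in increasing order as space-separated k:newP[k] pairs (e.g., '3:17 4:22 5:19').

Answer: 3:21 4:29 5:31 6:45

Derivation:
P[k] = A[0] + ... + A[k]
P[k] includes A[3] iff k >= 3
Affected indices: 3, 4, ..., 6; delta = -7
  P[3]: 28 + -7 = 21
  P[4]: 36 + -7 = 29
  P[5]: 38 + -7 = 31
  P[6]: 52 + -7 = 45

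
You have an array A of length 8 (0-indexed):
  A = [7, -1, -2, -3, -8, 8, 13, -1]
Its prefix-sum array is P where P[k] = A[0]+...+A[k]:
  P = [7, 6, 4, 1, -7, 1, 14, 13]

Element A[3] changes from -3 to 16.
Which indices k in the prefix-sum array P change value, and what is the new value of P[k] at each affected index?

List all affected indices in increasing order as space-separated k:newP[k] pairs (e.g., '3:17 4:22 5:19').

Answer: 3:20 4:12 5:20 6:33 7:32

Derivation:
P[k] = A[0] + ... + A[k]
P[k] includes A[3] iff k >= 3
Affected indices: 3, 4, ..., 7; delta = 19
  P[3]: 1 + 19 = 20
  P[4]: -7 + 19 = 12
  P[5]: 1 + 19 = 20
  P[6]: 14 + 19 = 33
  P[7]: 13 + 19 = 32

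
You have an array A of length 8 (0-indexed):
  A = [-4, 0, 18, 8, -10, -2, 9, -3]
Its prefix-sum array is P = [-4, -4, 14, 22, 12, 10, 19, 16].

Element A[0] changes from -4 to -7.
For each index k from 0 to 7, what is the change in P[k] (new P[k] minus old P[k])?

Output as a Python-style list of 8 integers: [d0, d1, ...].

Answer: [-3, -3, -3, -3, -3, -3, -3, -3]

Derivation:
Element change: A[0] -4 -> -7, delta = -3
For k < 0: P[k] unchanged, delta_P[k] = 0
For k >= 0: P[k] shifts by exactly -3
Delta array: [-3, -3, -3, -3, -3, -3, -3, -3]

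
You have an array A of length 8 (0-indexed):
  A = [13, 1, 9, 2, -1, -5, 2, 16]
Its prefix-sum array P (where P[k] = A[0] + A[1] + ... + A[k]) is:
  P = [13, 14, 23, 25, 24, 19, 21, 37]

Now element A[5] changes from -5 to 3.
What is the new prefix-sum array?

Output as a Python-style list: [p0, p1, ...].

Change: A[5] -5 -> 3, delta = 8
P[k] for k < 5: unchanged (A[5] not included)
P[k] for k >= 5: shift by delta = 8
  P[0] = 13 + 0 = 13
  P[1] = 14 + 0 = 14
  P[2] = 23 + 0 = 23
  P[3] = 25 + 0 = 25
  P[4] = 24 + 0 = 24
  P[5] = 19 + 8 = 27
  P[6] = 21 + 8 = 29
  P[7] = 37 + 8 = 45

Answer: [13, 14, 23, 25, 24, 27, 29, 45]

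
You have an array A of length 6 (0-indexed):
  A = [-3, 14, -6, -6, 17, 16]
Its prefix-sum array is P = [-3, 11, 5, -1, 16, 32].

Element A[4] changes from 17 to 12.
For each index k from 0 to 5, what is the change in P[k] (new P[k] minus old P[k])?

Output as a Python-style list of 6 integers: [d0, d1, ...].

Element change: A[4] 17 -> 12, delta = -5
For k < 4: P[k] unchanged, delta_P[k] = 0
For k >= 4: P[k] shifts by exactly -5
Delta array: [0, 0, 0, 0, -5, -5]

Answer: [0, 0, 0, 0, -5, -5]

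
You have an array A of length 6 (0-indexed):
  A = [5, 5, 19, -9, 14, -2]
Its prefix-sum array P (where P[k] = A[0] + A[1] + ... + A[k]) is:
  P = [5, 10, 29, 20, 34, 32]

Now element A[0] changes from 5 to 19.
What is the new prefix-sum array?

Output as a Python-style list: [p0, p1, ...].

Change: A[0] 5 -> 19, delta = 14
P[k] for k < 0: unchanged (A[0] not included)
P[k] for k >= 0: shift by delta = 14
  P[0] = 5 + 14 = 19
  P[1] = 10 + 14 = 24
  P[2] = 29 + 14 = 43
  P[3] = 20 + 14 = 34
  P[4] = 34 + 14 = 48
  P[5] = 32 + 14 = 46

Answer: [19, 24, 43, 34, 48, 46]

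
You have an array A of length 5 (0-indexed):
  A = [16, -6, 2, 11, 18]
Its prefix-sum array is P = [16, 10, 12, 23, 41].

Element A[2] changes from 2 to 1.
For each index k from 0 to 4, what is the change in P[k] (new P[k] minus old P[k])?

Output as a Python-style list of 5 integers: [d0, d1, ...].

Answer: [0, 0, -1, -1, -1]

Derivation:
Element change: A[2] 2 -> 1, delta = -1
For k < 2: P[k] unchanged, delta_P[k] = 0
For k >= 2: P[k] shifts by exactly -1
Delta array: [0, 0, -1, -1, -1]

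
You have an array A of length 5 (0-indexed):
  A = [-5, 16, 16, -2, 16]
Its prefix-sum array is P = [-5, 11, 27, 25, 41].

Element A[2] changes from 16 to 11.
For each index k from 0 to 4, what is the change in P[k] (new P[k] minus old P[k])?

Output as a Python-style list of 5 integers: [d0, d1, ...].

Answer: [0, 0, -5, -5, -5]

Derivation:
Element change: A[2] 16 -> 11, delta = -5
For k < 2: P[k] unchanged, delta_P[k] = 0
For k >= 2: P[k] shifts by exactly -5
Delta array: [0, 0, -5, -5, -5]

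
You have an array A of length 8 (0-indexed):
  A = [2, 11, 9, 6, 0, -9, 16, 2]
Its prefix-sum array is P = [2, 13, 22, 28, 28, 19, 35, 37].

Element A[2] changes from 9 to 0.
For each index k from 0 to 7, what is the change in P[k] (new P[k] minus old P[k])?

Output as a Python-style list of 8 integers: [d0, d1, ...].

Element change: A[2] 9 -> 0, delta = -9
For k < 2: P[k] unchanged, delta_P[k] = 0
For k >= 2: P[k] shifts by exactly -9
Delta array: [0, 0, -9, -9, -9, -9, -9, -9]

Answer: [0, 0, -9, -9, -9, -9, -9, -9]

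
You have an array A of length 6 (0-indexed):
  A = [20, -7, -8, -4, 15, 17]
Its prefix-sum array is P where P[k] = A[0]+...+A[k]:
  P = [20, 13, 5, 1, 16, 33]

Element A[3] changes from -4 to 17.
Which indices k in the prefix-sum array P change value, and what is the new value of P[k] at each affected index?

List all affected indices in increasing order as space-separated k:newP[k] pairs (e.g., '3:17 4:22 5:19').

Answer: 3:22 4:37 5:54

Derivation:
P[k] = A[0] + ... + A[k]
P[k] includes A[3] iff k >= 3
Affected indices: 3, 4, ..., 5; delta = 21
  P[3]: 1 + 21 = 22
  P[4]: 16 + 21 = 37
  P[5]: 33 + 21 = 54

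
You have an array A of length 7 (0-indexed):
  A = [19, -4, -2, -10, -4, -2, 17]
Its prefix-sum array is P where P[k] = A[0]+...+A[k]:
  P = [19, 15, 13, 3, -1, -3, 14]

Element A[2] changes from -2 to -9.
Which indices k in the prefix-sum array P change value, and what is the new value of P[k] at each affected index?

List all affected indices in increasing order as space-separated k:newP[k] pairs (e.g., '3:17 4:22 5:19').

P[k] = A[0] + ... + A[k]
P[k] includes A[2] iff k >= 2
Affected indices: 2, 3, ..., 6; delta = -7
  P[2]: 13 + -7 = 6
  P[3]: 3 + -7 = -4
  P[4]: -1 + -7 = -8
  P[5]: -3 + -7 = -10
  P[6]: 14 + -7 = 7

Answer: 2:6 3:-4 4:-8 5:-10 6:7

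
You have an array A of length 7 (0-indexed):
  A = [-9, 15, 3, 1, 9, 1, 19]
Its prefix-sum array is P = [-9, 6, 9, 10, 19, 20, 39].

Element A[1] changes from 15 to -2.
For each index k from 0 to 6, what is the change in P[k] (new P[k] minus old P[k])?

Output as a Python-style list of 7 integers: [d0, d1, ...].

Answer: [0, -17, -17, -17, -17, -17, -17]

Derivation:
Element change: A[1] 15 -> -2, delta = -17
For k < 1: P[k] unchanged, delta_P[k] = 0
For k >= 1: P[k] shifts by exactly -17
Delta array: [0, -17, -17, -17, -17, -17, -17]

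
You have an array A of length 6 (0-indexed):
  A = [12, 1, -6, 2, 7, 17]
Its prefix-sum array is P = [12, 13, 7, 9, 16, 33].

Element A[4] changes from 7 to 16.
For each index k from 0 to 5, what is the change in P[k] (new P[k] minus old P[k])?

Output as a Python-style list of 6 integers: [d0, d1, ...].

Answer: [0, 0, 0, 0, 9, 9]

Derivation:
Element change: A[4] 7 -> 16, delta = 9
For k < 4: P[k] unchanged, delta_P[k] = 0
For k >= 4: P[k] shifts by exactly 9
Delta array: [0, 0, 0, 0, 9, 9]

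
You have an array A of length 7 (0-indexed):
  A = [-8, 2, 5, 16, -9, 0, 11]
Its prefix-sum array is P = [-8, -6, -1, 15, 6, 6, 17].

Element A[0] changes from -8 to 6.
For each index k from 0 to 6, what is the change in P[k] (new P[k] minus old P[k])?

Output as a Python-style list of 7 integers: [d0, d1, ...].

Answer: [14, 14, 14, 14, 14, 14, 14]

Derivation:
Element change: A[0] -8 -> 6, delta = 14
For k < 0: P[k] unchanged, delta_P[k] = 0
For k >= 0: P[k] shifts by exactly 14
Delta array: [14, 14, 14, 14, 14, 14, 14]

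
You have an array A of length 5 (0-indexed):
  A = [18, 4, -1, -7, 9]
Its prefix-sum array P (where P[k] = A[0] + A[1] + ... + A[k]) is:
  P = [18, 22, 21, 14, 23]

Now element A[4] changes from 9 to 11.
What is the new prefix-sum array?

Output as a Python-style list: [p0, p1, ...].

Answer: [18, 22, 21, 14, 25]

Derivation:
Change: A[4] 9 -> 11, delta = 2
P[k] for k < 4: unchanged (A[4] not included)
P[k] for k >= 4: shift by delta = 2
  P[0] = 18 + 0 = 18
  P[1] = 22 + 0 = 22
  P[2] = 21 + 0 = 21
  P[3] = 14 + 0 = 14
  P[4] = 23 + 2 = 25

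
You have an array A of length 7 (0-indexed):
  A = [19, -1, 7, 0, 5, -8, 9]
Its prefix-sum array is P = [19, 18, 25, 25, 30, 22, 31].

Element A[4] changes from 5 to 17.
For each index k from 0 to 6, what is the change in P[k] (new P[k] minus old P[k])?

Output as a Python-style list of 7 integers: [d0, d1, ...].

Answer: [0, 0, 0, 0, 12, 12, 12]

Derivation:
Element change: A[4] 5 -> 17, delta = 12
For k < 4: P[k] unchanged, delta_P[k] = 0
For k >= 4: P[k] shifts by exactly 12
Delta array: [0, 0, 0, 0, 12, 12, 12]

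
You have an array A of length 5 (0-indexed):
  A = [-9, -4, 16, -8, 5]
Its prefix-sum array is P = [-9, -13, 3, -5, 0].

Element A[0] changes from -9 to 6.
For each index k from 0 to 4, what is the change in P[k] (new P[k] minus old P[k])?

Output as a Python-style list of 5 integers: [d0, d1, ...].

Element change: A[0] -9 -> 6, delta = 15
For k < 0: P[k] unchanged, delta_P[k] = 0
For k >= 0: P[k] shifts by exactly 15
Delta array: [15, 15, 15, 15, 15]

Answer: [15, 15, 15, 15, 15]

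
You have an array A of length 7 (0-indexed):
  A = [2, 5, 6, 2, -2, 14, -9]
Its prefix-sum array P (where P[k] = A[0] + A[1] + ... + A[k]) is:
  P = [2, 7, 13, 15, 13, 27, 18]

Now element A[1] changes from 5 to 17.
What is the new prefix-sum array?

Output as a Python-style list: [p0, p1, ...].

Change: A[1] 5 -> 17, delta = 12
P[k] for k < 1: unchanged (A[1] not included)
P[k] for k >= 1: shift by delta = 12
  P[0] = 2 + 0 = 2
  P[1] = 7 + 12 = 19
  P[2] = 13 + 12 = 25
  P[3] = 15 + 12 = 27
  P[4] = 13 + 12 = 25
  P[5] = 27 + 12 = 39
  P[6] = 18 + 12 = 30

Answer: [2, 19, 25, 27, 25, 39, 30]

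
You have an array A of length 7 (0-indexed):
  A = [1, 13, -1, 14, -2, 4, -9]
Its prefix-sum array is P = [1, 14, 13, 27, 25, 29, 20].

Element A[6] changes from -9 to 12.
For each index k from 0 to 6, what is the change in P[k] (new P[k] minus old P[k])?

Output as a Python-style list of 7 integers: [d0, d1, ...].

Answer: [0, 0, 0, 0, 0, 0, 21]

Derivation:
Element change: A[6] -9 -> 12, delta = 21
For k < 6: P[k] unchanged, delta_P[k] = 0
For k >= 6: P[k] shifts by exactly 21
Delta array: [0, 0, 0, 0, 0, 0, 21]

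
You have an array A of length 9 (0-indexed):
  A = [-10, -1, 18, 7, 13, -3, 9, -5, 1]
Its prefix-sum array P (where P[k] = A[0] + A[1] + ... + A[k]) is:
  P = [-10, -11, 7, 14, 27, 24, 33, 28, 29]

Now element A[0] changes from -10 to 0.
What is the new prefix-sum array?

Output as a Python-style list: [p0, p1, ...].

Answer: [0, -1, 17, 24, 37, 34, 43, 38, 39]

Derivation:
Change: A[0] -10 -> 0, delta = 10
P[k] for k < 0: unchanged (A[0] not included)
P[k] for k >= 0: shift by delta = 10
  P[0] = -10 + 10 = 0
  P[1] = -11 + 10 = -1
  P[2] = 7 + 10 = 17
  P[3] = 14 + 10 = 24
  P[4] = 27 + 10 = 37
  P[5] = 24 + 10 = 34
  P[6] = 33 + 10 = 43
  P[7] = 28 + 10 = 38
  P[8] = 29 + 10 = 39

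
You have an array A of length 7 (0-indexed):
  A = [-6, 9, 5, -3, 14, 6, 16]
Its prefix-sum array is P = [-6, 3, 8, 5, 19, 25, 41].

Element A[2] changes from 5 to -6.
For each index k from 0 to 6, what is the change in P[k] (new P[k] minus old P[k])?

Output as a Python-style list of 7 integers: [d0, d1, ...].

Answer: [0, 0, -11, -11, -11, -11, -11]

Derivation:
Element change: A[2] 5 -> -6, delta = -11
For k < 2: P[k] unchanged, delta_P[k] = 0
For k >= 2: P[k] shifts by exactly -11
Delta array: [0, 0, -11, -11, -11, -11, -11]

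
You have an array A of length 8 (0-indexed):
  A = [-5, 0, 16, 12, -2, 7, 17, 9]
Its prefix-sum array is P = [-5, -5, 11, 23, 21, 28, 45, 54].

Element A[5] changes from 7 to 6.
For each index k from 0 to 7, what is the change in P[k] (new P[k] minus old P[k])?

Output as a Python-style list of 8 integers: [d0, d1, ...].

Answer: [0, 0, 0, 0, 0, -1, -1, -1]

Derivation:
Element change: A[5] 7 -> 6, delta = -1
For k < 5: P[k] unchanged, delta_P[k] = 0
For k >= 5: P[k] shifts by exactly -1
Delta array: [0, 0, 0, 0, 0, -1, -1, -1]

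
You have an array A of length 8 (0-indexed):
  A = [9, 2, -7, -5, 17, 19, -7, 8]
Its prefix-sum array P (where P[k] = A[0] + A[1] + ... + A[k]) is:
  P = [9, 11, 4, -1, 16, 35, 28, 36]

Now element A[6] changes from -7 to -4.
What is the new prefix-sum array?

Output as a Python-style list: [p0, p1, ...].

Answer: [9, 11, 4, -1, 16, 35, 31, 39]

Derivation:
Change: A[6] -7 -> -4, delta = 3
P[k] for k < 6: unchanged (A[6] not included)
P[k] for k >= 6: shift by delta = 3
  P[0] = 9 + 0 = 9
  P[1] = 11 + 0 = 11
  P[2] = 4 + 0 = 4
  P[3] = -1 + 0 = -1
  P[4] = 16 + 0 = 16
  P[5] = 35 + 0 = 35
  P[6] = 28 + 3 = 31
  P[7] = 36 + 3 = 39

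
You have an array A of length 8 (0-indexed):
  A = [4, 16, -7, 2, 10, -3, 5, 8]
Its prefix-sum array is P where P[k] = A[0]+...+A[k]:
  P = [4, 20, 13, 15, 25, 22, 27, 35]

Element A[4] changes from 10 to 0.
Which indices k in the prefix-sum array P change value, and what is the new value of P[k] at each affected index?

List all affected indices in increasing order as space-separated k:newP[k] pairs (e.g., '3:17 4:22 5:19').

P[k] = A[0] + ... + A[k]
P[k] includes A[4] iff k >= 4
Affected indices: 4, 5, ..., 7; delta = -10
  P[4]: 25 + -10 = 15
  P[5]: 22 + -10 = 12
  P[6]: 27 + -10 = 17
  P[7]: 35 + -10 = 25

Answer: 4:15 5:12 6:17 7:25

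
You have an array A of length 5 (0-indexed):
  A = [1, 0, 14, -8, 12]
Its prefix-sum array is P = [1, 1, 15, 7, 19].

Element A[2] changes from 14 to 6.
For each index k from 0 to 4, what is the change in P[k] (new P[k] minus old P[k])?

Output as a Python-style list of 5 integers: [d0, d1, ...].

Answer: [0, 0, -8, -8, -8]

Derivation:
Element change: A[2] 14 -> 6, delta = -8
For k < 2: P[k] unchanged, delta_P[k] = 0
For k >= 2: P[k] shifts by exactly -8
Delta array: [0, 0, -8, -8, -8]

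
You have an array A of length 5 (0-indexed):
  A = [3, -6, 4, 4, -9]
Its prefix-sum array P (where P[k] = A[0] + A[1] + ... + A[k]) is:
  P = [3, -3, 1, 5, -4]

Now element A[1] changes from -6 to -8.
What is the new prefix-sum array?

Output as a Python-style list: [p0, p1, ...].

Change: A[1] -6 -> -8, delta = -2
P[k] for k < 1: unchanged (A[1] not included)
P[k] for k >= 1: shift by delta = -2
  P[0] = 3 + 0 = 3
  P[1] = -3 + -2 = -5
  P[2] = 1 + -2 = -1
  P[3] = 5 + -2 = 3
  P[4] = -4 + -2 = -6

Answer: [3, -5, -1, 3, -6]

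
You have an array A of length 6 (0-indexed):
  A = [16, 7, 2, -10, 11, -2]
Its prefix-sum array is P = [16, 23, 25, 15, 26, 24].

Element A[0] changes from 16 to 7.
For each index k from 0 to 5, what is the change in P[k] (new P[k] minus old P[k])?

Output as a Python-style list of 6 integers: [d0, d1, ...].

Element change: A[0] 16 -> 7, delta = -9
For k < 0: P[k] unchanged, delta_P[k] = 0
For k >= 0: P[k] shifts by exactly -9
Delta array: [-9, -9, -9, -9, -9, -9]

Answer: [-9, -9, -9, -9, -9, -9]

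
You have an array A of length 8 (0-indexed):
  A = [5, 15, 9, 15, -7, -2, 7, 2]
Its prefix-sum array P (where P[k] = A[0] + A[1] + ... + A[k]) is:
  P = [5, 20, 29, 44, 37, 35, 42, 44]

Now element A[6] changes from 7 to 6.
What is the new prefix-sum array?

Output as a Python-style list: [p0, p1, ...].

Change: A[6] 7 -> 6, delta = -1
P[k] for k < 6: unchanged (A[6] not included)
P[k] for k >= 6: shift by delta = -1
  P[0] = 5 + 0 = 5
  P[1] = 20 + 0 = 20
  P[2] = 29 + 0 = 29
  P[3] = 44 + 0 = 44
  P[4] = 37 + 0 = 37
  P[5] = 35 + 0 = 35
  P[6] = 42 + -1 = 41
  P[7] = 44 + -1 = 43

Answer: [5, 20, 29, 44, 37, 35, 41, 43]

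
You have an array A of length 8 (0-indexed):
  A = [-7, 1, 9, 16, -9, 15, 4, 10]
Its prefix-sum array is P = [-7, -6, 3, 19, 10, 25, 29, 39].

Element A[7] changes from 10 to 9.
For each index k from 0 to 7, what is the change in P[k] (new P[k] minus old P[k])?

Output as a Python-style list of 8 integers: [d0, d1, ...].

Answer: [0, 0, 0, 0, 0, 0, 0, -1]

Derivation:
Element change: A[7] 10 -> 9, delta = -1
For k < 7: P[k] unchanged, delta_P[k] = 0
For k >= 7: P[k] shifts by exactly -1
Delta array: [0, 0, 0, 0, 0, 0, 0, -1]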